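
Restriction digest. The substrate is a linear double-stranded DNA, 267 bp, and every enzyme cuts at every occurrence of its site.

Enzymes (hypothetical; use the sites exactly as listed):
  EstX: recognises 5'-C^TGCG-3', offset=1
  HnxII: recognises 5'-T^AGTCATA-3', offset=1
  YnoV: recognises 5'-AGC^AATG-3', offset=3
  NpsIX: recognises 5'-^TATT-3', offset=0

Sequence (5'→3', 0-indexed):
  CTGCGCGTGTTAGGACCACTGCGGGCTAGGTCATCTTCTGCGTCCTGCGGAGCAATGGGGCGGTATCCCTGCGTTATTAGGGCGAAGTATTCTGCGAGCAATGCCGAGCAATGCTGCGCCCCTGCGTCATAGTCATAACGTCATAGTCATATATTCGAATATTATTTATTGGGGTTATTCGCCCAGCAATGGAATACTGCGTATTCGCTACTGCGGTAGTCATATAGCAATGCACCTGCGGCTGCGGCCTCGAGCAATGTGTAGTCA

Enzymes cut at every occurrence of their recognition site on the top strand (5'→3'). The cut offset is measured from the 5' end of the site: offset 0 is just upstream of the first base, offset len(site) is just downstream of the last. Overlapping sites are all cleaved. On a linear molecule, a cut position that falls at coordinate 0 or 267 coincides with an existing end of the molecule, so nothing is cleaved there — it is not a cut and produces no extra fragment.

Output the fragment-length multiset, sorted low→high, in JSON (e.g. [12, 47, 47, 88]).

Site scan:
  EstX (CTGCG, off=1): starts [0, 18, 37, 44, 68, 91, 113, 121, 196, 210, 235, 241] → cuts [1, 19, 38, 45, 69, 92, 114, 122, 197, 211, 236, 242]
  HnxII (TAGTCATA, off=1): starts [129, 143, 216] → cuts [130, 144, 217]
  YnoV (AGCAATG, off=3): starts [50, 96, 106, 184, 225, 252] → cuts [53, 99, 109, 187, 228, 255]
  NpsIX (TATT, off=0): starts [74, 87, 151, 159, 162, 166, 175, 201] → cuts [74, 87, 151, 159, 162, 166, 175, 201]

Pooled cuts: [1, 19, 38, 45, 53, 69, 74, 87, 92, 99, 109, 114, 122, 130, 144, 151, 159, 162, 166, 175, 187, 197, 201, 211, 217, 228, 236, 242, 255]

Fragment lengths:
  [0,1): 1 bp
  [1,19): 18 bp
  [19,38): 19 bp
  [38,45): 7 bp
  [45,53): 8 bp
  [53,69): 16 bp
  [69,74): 5 bp
  [74,87): 13 bp
  [87,92): 5 bp
  [92,99): 7 bp
  [99,109): 10 bp
  [109,114): 5 bp
  [114,122): 8 bp
  [122,130): 8 bp
  [130,144): 14 bp
  [144,151): 7 bp
  [151,159): 8 bp
  [159,162): 3 bp
  [162,166): 4 bp
  [166,175): 9 bp
  [175,187): 12 bp
  [187,197): 10 bp
  [197,201): 4 bp
  [201,211): 10 bp
  [211,217): 6 bp
  [217,228): 11 bp
  [228,236): 8 bp
  [236,242): 6 bp
  [242,255): 13 bp
  [255,267): 12 bp

[1,3,4,4,5,5,5,6,6,7,7,7,8,8,8,8,8,9,10,10,10,11,12,12,13,13,14,16,18,19]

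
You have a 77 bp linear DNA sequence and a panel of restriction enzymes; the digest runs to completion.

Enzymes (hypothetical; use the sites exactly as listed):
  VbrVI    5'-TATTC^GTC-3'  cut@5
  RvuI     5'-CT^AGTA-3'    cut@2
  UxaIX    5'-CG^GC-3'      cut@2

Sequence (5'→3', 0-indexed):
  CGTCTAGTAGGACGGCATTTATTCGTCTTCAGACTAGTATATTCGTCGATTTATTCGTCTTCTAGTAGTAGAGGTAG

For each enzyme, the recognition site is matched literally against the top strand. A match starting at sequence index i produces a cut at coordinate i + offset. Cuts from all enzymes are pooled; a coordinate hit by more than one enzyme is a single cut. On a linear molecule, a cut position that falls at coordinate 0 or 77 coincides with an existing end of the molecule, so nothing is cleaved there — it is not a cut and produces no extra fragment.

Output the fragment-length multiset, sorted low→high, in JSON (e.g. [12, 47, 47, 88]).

Site scan:
  VbrVI TATTCGTC/5: at [19, 39, 51] ⇒ [24, 44, 56]
  RvuI CTAGTA/2: at [3, 33, 61] ⇒ [5, 35, 63]
  UxaIX CGGC/2: at [12] ⇒ [14]

All cut coordinates (distinct, sorted): [5, 14, 24, 35, 44, 56, 63]

Fragments:
  [0,5): 5 bp
  [5,14): 9 bp
  [14,24): 10 bp
  [24,35): 11 bp
  [35,44): 9 bp
  [44,56): 12 bp
  [56,63): 7 bp
  [63,77): 14 bp

[5,7,9,9,10,11,12,14]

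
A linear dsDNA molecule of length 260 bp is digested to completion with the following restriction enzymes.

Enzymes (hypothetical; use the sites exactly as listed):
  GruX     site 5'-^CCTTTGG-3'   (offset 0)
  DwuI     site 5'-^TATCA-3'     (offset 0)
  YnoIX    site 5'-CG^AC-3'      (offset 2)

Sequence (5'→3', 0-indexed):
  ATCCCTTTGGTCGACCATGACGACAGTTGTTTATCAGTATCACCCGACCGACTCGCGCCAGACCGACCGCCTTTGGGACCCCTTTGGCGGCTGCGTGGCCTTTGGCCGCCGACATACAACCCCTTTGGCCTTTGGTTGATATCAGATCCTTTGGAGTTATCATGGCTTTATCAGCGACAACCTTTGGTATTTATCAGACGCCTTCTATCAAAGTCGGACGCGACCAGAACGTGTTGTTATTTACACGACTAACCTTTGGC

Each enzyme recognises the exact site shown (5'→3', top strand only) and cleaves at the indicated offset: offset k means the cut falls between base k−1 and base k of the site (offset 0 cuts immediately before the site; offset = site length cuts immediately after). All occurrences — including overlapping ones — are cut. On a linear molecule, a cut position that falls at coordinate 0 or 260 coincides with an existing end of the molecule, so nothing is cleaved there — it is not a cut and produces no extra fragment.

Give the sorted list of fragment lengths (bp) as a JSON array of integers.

Site scan:
  GruX (CCTTTGG, off=0): starts [3, 69, 80, 98, 121, 128, 147, 180, 252] → cuts [3, 69, 80, 98, 121, 128, 147, 180, 252]
  DwuI (TATCA, off=0): starts [31, 37, 139, 157, 168, 191, 205] → cuts [31, 37, 139, 157, 168, 191, 205]
  YnoIX (CGAC, off=2): starts [11, 20, 44, 48, 63, 109, 174, 220, 245] → cuts [13, 22, 46, 50, 65, 111, 176, 222, 247]

Pooled cuts: [3, 13, 22, 31, 37, 46, 50, 65, 69, 80, 98, 111, 121, 128, 139, 147, 157, 168, 176, 180, 191, 205, 222, 247, 252]

Fragment lengths:
  [0,3): 3 bp
  [3,13): 10 bp
  [13,22): 9 bp
  [22,31): 9 bp
  [31,37): 6 bp
  [37,46): 9 bp
  [46,50): 4 bp
  [50,65): 15 bp
  [65,69): 4 bp
  [69,80): 11 bp
  [80,98): 18 bp
  [98,111): 13 bp
  [111,121): 10 bp
  [121,128): 7 bp
  [128,139): 11 bp
  [139,147): 8 bp
  [147,157): 10 bp
  [157,168): 11 bp
  [168,176): 8 bp
  [176,180): 4 bp
  [180,191): 11 bp
  [191,205): 14 bp
  [205,222): 17 bp
  [222,247): 25 bp
  [247,252): 5 bp
  [252,260): 8 bp

[3,4,4,4,5,6,7,8,8,8,9,9,9,10,10,10,11,11,11,11,13,14,15,17,18,25]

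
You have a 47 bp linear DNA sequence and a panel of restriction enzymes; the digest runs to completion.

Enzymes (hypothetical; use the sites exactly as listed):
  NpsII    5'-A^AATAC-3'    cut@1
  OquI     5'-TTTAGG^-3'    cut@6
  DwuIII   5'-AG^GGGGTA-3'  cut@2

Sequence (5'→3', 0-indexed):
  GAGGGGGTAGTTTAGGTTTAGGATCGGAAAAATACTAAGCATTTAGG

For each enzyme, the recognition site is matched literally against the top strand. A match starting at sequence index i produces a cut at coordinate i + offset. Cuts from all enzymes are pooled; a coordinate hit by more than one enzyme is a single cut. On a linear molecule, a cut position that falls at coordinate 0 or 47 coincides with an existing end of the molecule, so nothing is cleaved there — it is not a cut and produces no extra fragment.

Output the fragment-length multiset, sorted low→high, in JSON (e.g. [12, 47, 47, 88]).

Scan for sites:
  NpsII (AAATAC, off=1): starts [29] → cuts [30]
  OquI (TTTAGG, off=6): starts [10, 16, 41] → cuts [16, 22] (position 47 is a terminus of the linear molecule — no cut)
  DwuIII (AGGGGGTA, off=2): starts [1] → cuts [3]

Pooled cuts: [3, 16, 22, 30]

Fragments:
  [0,3): 3 bp
  [3,16): 13 bp
  [16,22): 6 bp
  [22,30): 8 bp
  [30,47): 17 bp

[3,6,8,13,17]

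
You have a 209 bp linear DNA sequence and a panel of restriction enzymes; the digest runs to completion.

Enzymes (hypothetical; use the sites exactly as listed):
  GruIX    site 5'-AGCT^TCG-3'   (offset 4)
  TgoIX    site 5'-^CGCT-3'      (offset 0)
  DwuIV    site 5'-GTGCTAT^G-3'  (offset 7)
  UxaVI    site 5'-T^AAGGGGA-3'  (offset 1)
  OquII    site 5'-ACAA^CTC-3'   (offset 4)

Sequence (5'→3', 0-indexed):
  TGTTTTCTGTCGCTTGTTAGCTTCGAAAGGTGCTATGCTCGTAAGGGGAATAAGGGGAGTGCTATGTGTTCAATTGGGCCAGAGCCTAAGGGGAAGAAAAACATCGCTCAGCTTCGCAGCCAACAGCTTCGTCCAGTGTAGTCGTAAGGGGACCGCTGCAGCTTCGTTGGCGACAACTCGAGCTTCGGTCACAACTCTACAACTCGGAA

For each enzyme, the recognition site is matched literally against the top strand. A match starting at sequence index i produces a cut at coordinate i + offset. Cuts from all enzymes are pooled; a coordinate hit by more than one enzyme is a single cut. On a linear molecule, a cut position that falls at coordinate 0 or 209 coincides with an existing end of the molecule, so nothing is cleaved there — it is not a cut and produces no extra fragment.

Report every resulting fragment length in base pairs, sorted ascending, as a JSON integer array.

[6,7,8,8,8,9,9,10,10,10,12,13,14,14,15,17,17,22]

Per-enzyme occurrences:
  GruIX (AGCTTCG, off=4): starts [18, 109, 124, 159, 180] → cuts [22, 113, 128, 163, 184]
  TgoIX (CGCT, off=0): starts [10, 104, 153] → cuts [10, 104, 153]
  DwuIV (GTGCTATG, off=7): starts [29, 58] → cuts [36, 65]
  UxaVI (TAAGGGGA, off=1): starts [41, 50, 86, 144] → cuts [42, 51, 87, 145]
  OquII (ACAACTC, off=4): starts [172, 190, 198] → cuts [176, 194, 202]

Pooled cuts: [10, 22, 36, 42, 51, 65, 87, 104, 113, 128, 145, 153, 163, 176, 184, 194, 202]

Fragment lengths:
  [0,10): 10 bp
  [10,22): 12 bp
  [22,36): 14 bp
  [36,42): 6 bp
  [42,51): 9 bp
  [51,65): 14 bp
  [65,87): 22 bp
  [87,104): 17 bp
  [104,113): 9 bp
  [113,128): 15 bp
  [128,145): 17 bp
  [145,153): 8 bp
  [153,163): 10 bp
  [163,176): 13 bp
  [176,184): 8 bp
  [184,194): 10 bp
  [194,202): 8 bp
  [202,209): 7 bp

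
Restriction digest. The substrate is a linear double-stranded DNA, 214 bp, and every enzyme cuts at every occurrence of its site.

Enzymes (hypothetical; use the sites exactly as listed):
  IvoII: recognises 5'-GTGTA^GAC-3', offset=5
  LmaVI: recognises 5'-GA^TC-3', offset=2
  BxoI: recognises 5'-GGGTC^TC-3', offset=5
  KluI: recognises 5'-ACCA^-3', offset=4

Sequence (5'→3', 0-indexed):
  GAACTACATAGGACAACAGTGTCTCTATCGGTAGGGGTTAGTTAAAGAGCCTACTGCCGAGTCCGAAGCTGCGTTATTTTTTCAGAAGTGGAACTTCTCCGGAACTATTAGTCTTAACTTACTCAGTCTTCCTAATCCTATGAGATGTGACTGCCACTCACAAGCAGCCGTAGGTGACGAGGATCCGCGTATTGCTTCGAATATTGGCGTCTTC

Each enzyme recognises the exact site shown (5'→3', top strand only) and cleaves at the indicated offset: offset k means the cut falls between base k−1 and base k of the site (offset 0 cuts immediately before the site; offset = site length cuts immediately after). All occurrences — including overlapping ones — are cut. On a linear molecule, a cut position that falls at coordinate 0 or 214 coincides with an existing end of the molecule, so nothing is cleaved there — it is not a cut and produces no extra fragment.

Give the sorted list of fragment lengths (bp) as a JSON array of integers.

[31,183]

Scan for sites:
  IvoII (GTGTAGAC, off=5): no sites
  LmaVI GATC/2: at [181] ⇒ [183]
  BxoI (GGGTCTC, off=5): no sites
  KluI (ACCA, off=4): no sites

All cut coordinates (distinct, sorted): [183]

Fragment lengths:
  [0,183): 183 bp
  [183,214): 31 bp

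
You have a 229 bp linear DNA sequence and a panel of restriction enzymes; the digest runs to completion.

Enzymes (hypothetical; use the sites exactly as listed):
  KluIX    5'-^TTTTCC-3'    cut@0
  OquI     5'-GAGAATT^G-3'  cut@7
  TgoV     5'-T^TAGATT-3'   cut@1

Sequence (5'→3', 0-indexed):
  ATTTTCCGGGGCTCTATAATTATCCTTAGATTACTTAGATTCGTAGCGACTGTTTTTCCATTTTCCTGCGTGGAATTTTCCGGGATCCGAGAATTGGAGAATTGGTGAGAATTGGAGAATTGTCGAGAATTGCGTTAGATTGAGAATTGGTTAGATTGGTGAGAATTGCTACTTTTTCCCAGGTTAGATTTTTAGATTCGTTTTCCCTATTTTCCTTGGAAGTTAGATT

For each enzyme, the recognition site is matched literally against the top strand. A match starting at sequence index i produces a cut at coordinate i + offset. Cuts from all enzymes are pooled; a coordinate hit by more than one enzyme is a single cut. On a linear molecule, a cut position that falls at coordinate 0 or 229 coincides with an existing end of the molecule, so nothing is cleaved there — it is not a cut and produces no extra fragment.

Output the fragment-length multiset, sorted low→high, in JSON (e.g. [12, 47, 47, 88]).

[1,3,4,6,6,7,8,8,8,8,9,9,10,10,11,13,14,15,16,18,20,25]

Per-enzyme occurrences:
  KluIX TTTTCC/0: at [1, 53, 60, 75, 173, 200, 209] ⇒ [1, 53, 60, 75, 173, 200, 209]
  OquI GAGAATTG/7: at [88, 96, 106, 114, 124, 141, 160] ⇒ [95, 103, 113, 121, 131, 148, 167]
  TgoV TTAGATT/1: at [25, 34, 134, 150, 183, 191, 222] ⇒ [26, 35, 135, 151, 184, 192, 223]

All cut coordinates (distinct, sorted): [1, 26, 35, 53, 60, 75, 95, 103, 113, 121, 131, 135, 148, 151, 167, 173, 184, 192, 200, 209, 223]

Fragment lengths:
  [0,1): 1 bp
  [1,26): 25 bp
  [26,35): 9 bp
  [35,53): 18 bp
  [53,60): 7 bp
  [60,75): 15 bp
  [75,95): 20 bp
  [95,103): 8 bp
  [103,113): 10 bp
  [113,121): 8 bp
  [121,131): 10 bp
  [131,135): 4 bp
  [135,148): 13 bp
  [148,151): 3 bp
  [151,167): 16 bp
  [167,173): 6 bp
  [173,184): 11 bp
  [184,192): 8 bp
  [192,200): 8 bp
  [200,209): 9 bp
  [209,223): 14 bp
  [223,229): 6 bp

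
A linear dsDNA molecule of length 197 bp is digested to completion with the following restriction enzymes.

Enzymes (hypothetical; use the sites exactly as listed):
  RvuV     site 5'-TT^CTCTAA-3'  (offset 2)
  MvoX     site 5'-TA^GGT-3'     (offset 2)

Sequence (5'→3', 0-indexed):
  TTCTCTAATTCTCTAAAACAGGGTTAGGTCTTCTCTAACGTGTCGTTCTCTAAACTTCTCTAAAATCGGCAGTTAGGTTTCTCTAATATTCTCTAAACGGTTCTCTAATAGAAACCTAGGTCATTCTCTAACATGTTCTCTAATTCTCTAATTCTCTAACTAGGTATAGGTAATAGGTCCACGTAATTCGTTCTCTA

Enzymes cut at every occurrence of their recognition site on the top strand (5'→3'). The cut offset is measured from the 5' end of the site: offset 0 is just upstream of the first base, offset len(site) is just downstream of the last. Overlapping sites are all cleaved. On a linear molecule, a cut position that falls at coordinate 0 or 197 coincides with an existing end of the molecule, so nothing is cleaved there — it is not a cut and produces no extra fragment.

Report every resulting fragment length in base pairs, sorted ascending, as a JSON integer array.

Scan for sites:
  RvuV TTCTCTAA/2: at [0, 8, 30, 45, 55, 78, 88, 100, 123, 135, 143, 151] ⇒ [2, 10, 32, 47, 57, 80, 90, 102, 125, 137, 145, 153]
  MvoX TAGGT/2: at [24, 73, 116, 160, 166, 173] ⇒ [26, 75, 118, 162, 168, 175]

Pooled cuts: [2, 10, 26, 32, 47, 57, 75, 80, 90, 102, 118, 125, 137, 145, 153, 162, 168, 175]

Fragments:
  [0,2): 2 bp
  [2,10): 8 bp
  [10,26): 16 bp
  [26,32): 6 bp
  [32,47): 15 bp
  [47,57): 10 bp
  [57,75): 18 bp
  [75,80): 5 bp
  [80,90): 10 bp
  [90,102): 12 bp
  [102,118): 16 bp
  [118,125): 7 bp
  [125,137): 12 bp
  [137,145): 8 bp
  [145,153): 8 bp
  [153,162): 9 bp
  [162,168): 6 bp
  [168,175): 7 bp
  [175,197): 22 bp

[2,5,6,6,7,7,8,8,8,9,10,10,12,12,15,16,16,18,22]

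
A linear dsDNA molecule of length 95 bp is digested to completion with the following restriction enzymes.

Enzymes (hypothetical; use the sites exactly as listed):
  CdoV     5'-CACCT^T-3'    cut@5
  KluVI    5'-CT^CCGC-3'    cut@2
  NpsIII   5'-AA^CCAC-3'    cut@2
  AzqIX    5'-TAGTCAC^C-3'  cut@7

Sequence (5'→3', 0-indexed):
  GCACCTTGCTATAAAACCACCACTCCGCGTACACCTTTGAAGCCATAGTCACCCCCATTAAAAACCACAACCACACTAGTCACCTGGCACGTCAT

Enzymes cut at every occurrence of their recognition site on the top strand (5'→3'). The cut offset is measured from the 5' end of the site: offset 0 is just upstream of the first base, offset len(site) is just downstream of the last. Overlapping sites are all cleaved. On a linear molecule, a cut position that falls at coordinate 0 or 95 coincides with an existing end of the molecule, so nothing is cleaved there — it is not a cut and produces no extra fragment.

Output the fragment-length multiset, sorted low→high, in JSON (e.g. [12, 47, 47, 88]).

Per-enzyme occurrences:
  CdoV CACCTT/5: at [1, 31] ⇒ [6, 36]
  KluVI CTCCGC/2: at [22] ⇒ [24]
  NpsIII AACCAC/2: at [14, 62, 68] ⇒ [16, 64, 70]
  AzqIX TAGTCACC/7: at [45, 76] ⇒ [52, 83]

Pooled cuts: [6, 16, 24, 36, 52, 64, 70, 83]

Fragment lengths:
  [0,6): 6 bp
  [6,16): 10 bp
  [16,24): 8 bp
  [24,36): 12 bp
  [36,52): 16 bp
  [52,64): 12 bp
  [64,70): 6 bp
  [70,83): 13 bp
  [83,95): 12 bp

[6,6,8,10,12,12,12,13,16]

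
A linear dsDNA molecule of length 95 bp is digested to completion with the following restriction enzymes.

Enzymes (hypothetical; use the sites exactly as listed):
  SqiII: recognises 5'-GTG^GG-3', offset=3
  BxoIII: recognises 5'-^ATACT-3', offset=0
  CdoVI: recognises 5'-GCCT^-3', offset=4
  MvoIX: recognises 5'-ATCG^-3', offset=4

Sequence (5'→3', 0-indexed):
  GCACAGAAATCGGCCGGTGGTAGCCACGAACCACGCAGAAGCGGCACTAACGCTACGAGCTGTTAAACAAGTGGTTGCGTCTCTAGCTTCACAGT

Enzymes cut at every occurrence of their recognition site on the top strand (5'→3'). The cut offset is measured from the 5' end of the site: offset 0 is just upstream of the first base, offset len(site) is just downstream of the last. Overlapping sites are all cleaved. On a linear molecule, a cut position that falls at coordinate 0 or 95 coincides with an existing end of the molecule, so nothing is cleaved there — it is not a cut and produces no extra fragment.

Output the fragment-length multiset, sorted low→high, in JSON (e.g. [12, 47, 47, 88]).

Per-enzyme occurrences:
  SqiII (GTGGG, off=3): no sites
  BxoIII (ATACT, off=0): no sites
  CdoVI (GCCT, off=4): no sites
  MvoIX (ATCG, off=4): starts [8] → cuts [12]

All cut coordinates (distinct, sorted): [12]

Fragments:
  [0,12): 12 bp
  [12,95): 83 bp

[12,83]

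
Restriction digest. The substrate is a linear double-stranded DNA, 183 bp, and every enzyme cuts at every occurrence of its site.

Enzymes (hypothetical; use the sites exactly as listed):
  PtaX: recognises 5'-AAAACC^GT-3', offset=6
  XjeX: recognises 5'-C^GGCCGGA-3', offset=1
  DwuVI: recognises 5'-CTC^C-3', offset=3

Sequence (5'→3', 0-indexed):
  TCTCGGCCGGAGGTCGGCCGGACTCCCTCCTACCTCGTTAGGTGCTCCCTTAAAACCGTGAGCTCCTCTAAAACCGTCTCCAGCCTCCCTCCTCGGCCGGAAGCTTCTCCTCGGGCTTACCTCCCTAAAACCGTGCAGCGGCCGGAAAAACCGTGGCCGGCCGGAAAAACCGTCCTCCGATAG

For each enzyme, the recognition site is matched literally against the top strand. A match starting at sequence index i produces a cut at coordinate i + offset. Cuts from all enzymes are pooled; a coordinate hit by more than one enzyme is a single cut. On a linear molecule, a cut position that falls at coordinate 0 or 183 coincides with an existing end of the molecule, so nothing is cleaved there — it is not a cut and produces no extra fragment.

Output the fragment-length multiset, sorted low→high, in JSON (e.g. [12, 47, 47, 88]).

[3,4,4,4,5,6,6,6,7,7,8,9,10,10,10,11,13,13,14,15,18]

Per-enzyme occurrences:
  PtaX (AAAACCGT, off=6): starts [51, 69, 126, 146, 165] → cuts [57, 75, 132, 152, 171]
  XjeX (CGGCCGGA, off=1): starts [3, 14, 93, 138, 157] → cuts [4, 15, 94, 139, 158]
  DwuVI (CTCC, off=3): starts [22, 26, 44, 62, 77, 84, 88, 106, 120, 174] → cuts [25, 29, 47, 65, 80, 87, 91, 109, 123, 177]

All cut coordinates (distinct, sorted): [4, 15, 25, 29, 47, 57, 65, 75, 80, 87, 91, 94, 109, 123, 132, 139, 152, 158, 171, 177]

Fragments:
  [0,4): 4 bp
  [4,15): 11 bp
  [15,25): 10 bp
  [25,29): 4 bp
  [29,47): 18 bp
  [47,57): 10 bp
  [57,65): 8 bp
  [65,75): 10 bp
  [75,80): 5 bp
  [80,87): 7 bp
  [87,91): 4 bp
  [91,94): 3 bp
  [94,109): 15 bp
  [109,123): 14 bp
  [123,132): 9 bp
  [132,139): 7 bp
  [139,152): 13 bp
  [152,158): 6 bp
  [158,171): 13 bp
  [171,177): 6 bp
  [177,183): 6 bp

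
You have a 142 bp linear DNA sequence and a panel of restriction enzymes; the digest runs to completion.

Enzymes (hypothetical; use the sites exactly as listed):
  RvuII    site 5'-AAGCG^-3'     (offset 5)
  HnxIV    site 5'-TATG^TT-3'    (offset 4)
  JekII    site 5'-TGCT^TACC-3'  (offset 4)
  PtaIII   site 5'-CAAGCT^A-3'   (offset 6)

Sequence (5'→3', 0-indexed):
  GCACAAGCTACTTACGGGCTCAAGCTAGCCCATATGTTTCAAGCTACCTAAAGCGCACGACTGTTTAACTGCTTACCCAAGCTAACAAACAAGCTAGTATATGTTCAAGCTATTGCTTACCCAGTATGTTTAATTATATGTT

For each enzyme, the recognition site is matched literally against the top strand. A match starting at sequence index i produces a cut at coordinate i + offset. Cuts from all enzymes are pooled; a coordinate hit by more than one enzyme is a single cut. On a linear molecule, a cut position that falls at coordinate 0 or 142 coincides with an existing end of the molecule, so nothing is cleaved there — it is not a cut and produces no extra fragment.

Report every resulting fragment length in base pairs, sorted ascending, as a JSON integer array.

[2,6,8,8,9,9,10,10,10,11,12,12,17,18]

Site scan:
  RvuII (AAGCG, off=5): starts [50] → cuts [55]
  HnxIV (TATGTT, off=4): starts [32, 99, 124, 136] → cuts [36, 103, 128, 140]
  JekII (TGCTTACC, off=4): starts [69, 113] → cuts [73, 117]
  PtaIII (CAAGCTA, off=6): starts [3, 20, 39, 77, 89, 105] → cuts [9, 26, 45, 83, 95, 111]

All cut coordinates (distinct, sorted): [9, 26, 36, 45, 55, 73, 83, 95, 103, 111, 117, 128, 140]

Fragment lengths:
  [0,9): 9 bp
  [9,26): 17 bp
  [26,36): 10 bp
  [36,45): 9 bp
  [45,55): 10 bp
  [55,73): 18 bp
  [73,83): 10 bp
  [83,95): 12 bp
  [95,103): 8 bp
  [103,111): 8 bp
  [111,117): 6 bp
  [117,128): 11 bp
  [128,140): 12 bp
  [140,142): 2 bp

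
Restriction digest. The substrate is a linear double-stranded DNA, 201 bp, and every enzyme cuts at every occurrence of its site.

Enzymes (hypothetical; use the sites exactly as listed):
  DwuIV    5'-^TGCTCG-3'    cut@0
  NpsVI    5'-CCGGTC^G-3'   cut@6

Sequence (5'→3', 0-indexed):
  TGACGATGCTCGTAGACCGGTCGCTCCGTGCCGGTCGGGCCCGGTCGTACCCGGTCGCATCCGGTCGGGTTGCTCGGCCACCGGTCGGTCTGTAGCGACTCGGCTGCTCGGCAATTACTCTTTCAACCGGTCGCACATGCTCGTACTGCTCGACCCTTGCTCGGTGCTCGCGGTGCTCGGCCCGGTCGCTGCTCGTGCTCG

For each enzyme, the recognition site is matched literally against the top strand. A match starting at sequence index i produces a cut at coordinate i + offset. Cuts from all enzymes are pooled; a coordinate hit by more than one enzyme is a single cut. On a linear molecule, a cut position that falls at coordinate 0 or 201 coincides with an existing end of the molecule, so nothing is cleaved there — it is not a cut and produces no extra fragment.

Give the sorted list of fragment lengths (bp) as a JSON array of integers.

[2,4,5,6,6,6,7,9,9,10,10,10,11,14,14,16,16,18,28]

Site scan:
  DwuIV TGCTCG/0: at [6, 70, 104, 137, 146, 157, 164, 173, 189, 195] ⇒ [6, 70, 104, 137, 146, 157, 164, 173, 189, 195]
  NpsVI CCGGTCG/6: at [16, 30, 40, 50, 60, 80, 126, 181] ⇒ [22, 36, 46, 56, 66, 86, 132, 187]

Pooled cuts: [6, 22, 36, 46, 56, 66, 70, 86, 104, 132, 137, 146, 157, 164, 173, 187, 189, 195]

Fragment lengths:
  [0,6): 6 bp
  [6,22): 16 bp
  [22,36): 14 bp
  [36,46): 10 bp
  [46,56): 10 bp
  [56,66): 10 bp
  [66,70): 4 bp
  [70,86): 16 bp
  [86,104): 18 bp
  [104,132): 28 bp
  [132,137): 5 bp
  [137,146): 9 bp
  [146,157): 11 bp
  [157,164): 7 bp
  [164,173): 9 bp
  [173,187): 14 bp
  [187,189): 2 bp
  [189,195): 6 bp
  [195,201): 6 bp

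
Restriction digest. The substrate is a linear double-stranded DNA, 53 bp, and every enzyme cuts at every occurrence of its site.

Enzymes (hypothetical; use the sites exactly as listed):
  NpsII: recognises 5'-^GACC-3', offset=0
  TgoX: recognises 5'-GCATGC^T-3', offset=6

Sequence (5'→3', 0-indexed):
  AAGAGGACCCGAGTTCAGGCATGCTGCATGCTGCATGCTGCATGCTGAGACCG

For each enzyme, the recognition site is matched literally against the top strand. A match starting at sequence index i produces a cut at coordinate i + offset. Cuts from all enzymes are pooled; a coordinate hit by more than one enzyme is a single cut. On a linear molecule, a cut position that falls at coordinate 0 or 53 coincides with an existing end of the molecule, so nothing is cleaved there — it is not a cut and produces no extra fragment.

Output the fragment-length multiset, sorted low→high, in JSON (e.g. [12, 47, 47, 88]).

Per-enzyme occurrences:
  NpsII GACC/0: at [5, 48] ⇒ [5, 48]
  TgoX GCATGCT/6: at [18, 25, 32, 39] ⇒ [24, 31, 38, 45]

All cut coordinates (distinct, sorted): [5, 24, 31, 38, 45, 48]

Fragment lengths:
  [0,5): 5 bp
  [5,24): 19 bp
  [24,31): 7 bp
  [31,38): 7 bp
  [38,45): 7 bp
  [45,48): 3 bp
  [48,53): 5 bp

[3,5,5,7,7,7,19]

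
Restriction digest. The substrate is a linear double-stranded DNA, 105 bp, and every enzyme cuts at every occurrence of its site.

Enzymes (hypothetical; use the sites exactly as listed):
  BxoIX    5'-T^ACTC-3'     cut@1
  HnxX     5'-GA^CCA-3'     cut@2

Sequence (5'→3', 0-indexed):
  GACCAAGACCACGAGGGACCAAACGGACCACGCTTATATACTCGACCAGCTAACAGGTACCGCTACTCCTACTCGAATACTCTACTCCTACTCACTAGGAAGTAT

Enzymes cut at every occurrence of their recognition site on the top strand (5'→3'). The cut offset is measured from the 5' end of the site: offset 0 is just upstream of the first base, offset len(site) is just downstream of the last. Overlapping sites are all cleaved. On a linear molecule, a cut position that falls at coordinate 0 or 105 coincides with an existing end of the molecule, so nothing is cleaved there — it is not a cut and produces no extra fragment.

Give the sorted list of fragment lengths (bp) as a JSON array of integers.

[2,5,6,6,6,6,8,9,10,12,16,19]

Per-enzyme occurrences:
  BxoIX TACTC/1: at [38, 63, 69, 77, 82, 88] ⇒ [39, 64, 70, 78, 83, 89]
  HnxX GACCA/2: at [0, 6, 16, 25, 43] ⇒ [2, 8, 18, 27, 45]

Pooled cuts: [2, 8, 18, 27, 39, 45, 64, 70, 78, 83, 89]

Fragment lengths:
  [0,2): 2 bp
  [2,8): 6 bp
  [8,18): 10 bp
  [18,27): 9 bp
  [27,39): 12 bp
  [39,45): 6 bp
  [45,64): 19 bp
  [64,70): 6 bp
  [70,78): 8 bp
  [78,83): 5 bp
  [83,89): 6 bp
  [89,105): 16 bp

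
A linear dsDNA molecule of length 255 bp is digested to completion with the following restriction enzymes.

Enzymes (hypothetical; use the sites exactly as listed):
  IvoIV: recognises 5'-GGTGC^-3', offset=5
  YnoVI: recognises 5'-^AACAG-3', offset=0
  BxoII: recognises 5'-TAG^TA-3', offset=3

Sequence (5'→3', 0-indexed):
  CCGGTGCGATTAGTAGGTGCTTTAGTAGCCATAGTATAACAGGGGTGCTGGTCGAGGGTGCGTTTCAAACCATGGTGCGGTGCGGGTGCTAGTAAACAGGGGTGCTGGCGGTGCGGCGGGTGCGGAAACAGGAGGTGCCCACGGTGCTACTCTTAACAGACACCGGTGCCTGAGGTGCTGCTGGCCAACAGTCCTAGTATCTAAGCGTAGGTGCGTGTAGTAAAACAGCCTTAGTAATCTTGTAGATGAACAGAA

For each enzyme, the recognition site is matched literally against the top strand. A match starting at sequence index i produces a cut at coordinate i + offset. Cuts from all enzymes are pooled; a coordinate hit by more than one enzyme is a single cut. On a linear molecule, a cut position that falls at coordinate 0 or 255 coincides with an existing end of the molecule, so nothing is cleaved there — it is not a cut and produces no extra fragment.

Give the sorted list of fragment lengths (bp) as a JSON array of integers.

[2,3,3,3,3,5,5,6,6,6,7,7,7,7,8,9,9,9,9,9,11,11,11,11,12,13,14,15,17,17]

Per-enzyme occurrences:
  IvoIV GGTGC/5: at [2, 15, 43, 56, 73, 78, 84, 100, 109, 118, 133, 142, 164, 173, 209] ⇒ [7, 20, 48, 61, 78, 83, 89, 105, 114, 123, 138, 147, 169, 178, 214]
  YnoVI AACAG/0: at [37, 94, 126, 154, 186, 223, 248] ⇒ [37, 94, 126, 154, 186, 223, 248]
  BxoII TAGTA/3: at [10, 22, 31, 89, 194, 217, 231] ⇒ [13, 25, 34, 92, 197, 220, 234]

Pooled cuts: [7, 13, 20, 25, 34, 37, 48, 61, 78, 83, 89, 92, 94, 105, 114, 123, 126, 138, 147, 154, 169, 178, 186, 197, 214, 220, 223, 234, 248]

Fragments:
  [0,7): 7 bp
  [7,13): 6 bp
  [13,20): 7 bp
  [20,25): 5 bp
  [25,34): 9 bp
  [34,37): 3 bp
  [37,48): 11 bp
  [48,61): 13 bp
  [61,78): 17 bp
  [78,83): 5 bp
  [83,89): 6 bp
  [89,92): 3 bp
  [92,94): 2 bp
  [94,105): 11 bp
  [105,114): 9 bp
  [114,123): 9 bp
  [123,126): 3 bp
  [126,138): 12 bp
  [138,147): 9 bp
  [147,154): 7 bp
  [154,169): 15 bp
  [169,178): 9 bp
  [178,186): 8 bp
  [186,197): 11 bp
  [197,214): 17 bp
  [214,220): 6 bp
  [220,223): 3 bp
  [223,234): 11 bp
  [234,248): 14 bp
  [248,255): 7 bp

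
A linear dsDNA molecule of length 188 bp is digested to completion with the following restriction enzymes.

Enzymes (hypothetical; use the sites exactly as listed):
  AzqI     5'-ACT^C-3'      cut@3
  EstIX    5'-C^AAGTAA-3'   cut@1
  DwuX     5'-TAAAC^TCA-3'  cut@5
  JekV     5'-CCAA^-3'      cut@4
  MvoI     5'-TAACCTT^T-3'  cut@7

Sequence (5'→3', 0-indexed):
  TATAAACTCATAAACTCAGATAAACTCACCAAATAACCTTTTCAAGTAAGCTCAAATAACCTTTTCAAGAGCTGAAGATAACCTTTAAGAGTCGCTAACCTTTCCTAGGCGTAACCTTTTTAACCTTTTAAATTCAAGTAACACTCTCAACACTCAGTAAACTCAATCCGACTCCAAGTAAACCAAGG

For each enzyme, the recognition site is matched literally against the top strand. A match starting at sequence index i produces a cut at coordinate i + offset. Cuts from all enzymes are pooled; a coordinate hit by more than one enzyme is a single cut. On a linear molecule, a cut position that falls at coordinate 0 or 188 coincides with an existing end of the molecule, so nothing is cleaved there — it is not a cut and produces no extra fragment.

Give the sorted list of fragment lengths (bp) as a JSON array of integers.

Per-enzyme occurrences:
  AzqI (ACTC, off=3): starts [5, 13, 23, 142, 151, 160, 170] → cuts [8, 16, 26, 145, 154, 163, 173]
  EstIX (CAAGTAA, off=1): starts [42, 134, 174] → cuts [43, 135, 175]
  DwuX (TAAACTCA, off=5): starts [2, 10, 20, 157] → cuts [7, 15, 25, 162]
  JekV (CCAA, off=4): starts [28, 173, 182] → cuts [32, 177, 186]
  MvoI (TAACCTTT, off=7): starts [33, 56, 78, 95, 111, 120] → cuts [40, 63, 85, 102, 118, 127]

All cut coordinates (distinct, sorted): [7, 8, 15, 16, 25, 26, 32, 40, 43, 63, 85, 102, 118, 127, 135, 145, 154, 162, 163, 173, 175, 177, 186]

Fragment lengths:
  [0,7): 7 bp
  [7,8): 1 bp
  [8,15): 7 bp
  [15,16): 1 bp
  [16,25): 9 bp
  [25,26): 1 bp
  [26,32): 6 bp
  [32,40): 8 bp
  [40,43): 3 bp
  [43,63): 20 bp
  [63,85): 22 bp
  [85,102): 17 bp
  [102,118): 16 bp
  [118,127): 9 bp
  [127,135): 8 bp
  [135,145): 10 bp
  [145,154): 9 bp
  [154,162): 8 bp
  [162,163): 1 bp
  [163,173): 10 bp
  [173,175): 2 bp
  [175,177): 2 bp
  [177,186): 9 bp
  [186,188): 2 bp

[1,1,1,1,2,2,2,3,6,7,7,8,8,8,9,9,9,9,10,10,16,17,20,22]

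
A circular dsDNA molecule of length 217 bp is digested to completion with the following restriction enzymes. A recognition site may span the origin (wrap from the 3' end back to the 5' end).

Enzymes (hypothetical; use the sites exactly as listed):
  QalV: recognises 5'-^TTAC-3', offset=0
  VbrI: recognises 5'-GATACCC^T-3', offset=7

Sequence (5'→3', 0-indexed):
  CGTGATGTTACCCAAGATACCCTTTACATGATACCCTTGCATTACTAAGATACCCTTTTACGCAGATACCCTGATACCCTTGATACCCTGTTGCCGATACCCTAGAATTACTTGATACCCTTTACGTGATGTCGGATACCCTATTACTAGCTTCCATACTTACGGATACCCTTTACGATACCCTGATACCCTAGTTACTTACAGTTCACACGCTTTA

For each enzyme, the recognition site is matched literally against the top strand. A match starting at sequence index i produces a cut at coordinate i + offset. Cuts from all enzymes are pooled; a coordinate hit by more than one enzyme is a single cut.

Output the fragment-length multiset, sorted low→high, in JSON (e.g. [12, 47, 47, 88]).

[1,1,1,2,2,3,4,5,5,8,8,9,10,11,12,13,13,14,14,14,15,16,16,20]

Scan for sites:
  QalV (TTAC, off=0): starts [7, 23, 41, 57, 107, 121, 143, 159, 172, 194, 198, 214] → cuts [7, 23, 41, 57, 107, 121, 143, 159, 172, 194, 198, 214]
  VbrI (GATACCCT, off=7): starts [15, 29, 48, 64, 72, 81, 95, 113, 134, 164, 176, 184] → cuts [22, 36, 55, 71, 79, 88, 102, 120, 141, 171, 183, 191]

Pooled cuts: [7, 22, 23, 36, 41, 55, 57, 71, 79, 88, 102, 107, 120, 121, 141, 143, 159, 171, 172, 183, 191, 194, 198, 214]

Fragment lengths:
  7→22: 15 bp
  22→23: 1 bp
  23→36: 13 bp
  36→41: 5 bp
  41→55: 14 bp
  55→57: 2 bp
  57→71: 14 bp
  71→79: 8 bp
  79→88: 9 bp
  88→102: 14 bp
  102→107: 5 bp
  107→120: 13 bp
  120→121: 1 bp
  121→141: 20 bp
  141→143: 2 bp
  143→159: 16 bp
  159→171: 12 bp
  171→172: 1 bp
  172→183: 11 bp
  183→191: 8 bp
  191→194: 3 bp
  194→198: 4 bp
  198→214: 16 bp
  214→7 (wrap): 217-214+7 = 10 bp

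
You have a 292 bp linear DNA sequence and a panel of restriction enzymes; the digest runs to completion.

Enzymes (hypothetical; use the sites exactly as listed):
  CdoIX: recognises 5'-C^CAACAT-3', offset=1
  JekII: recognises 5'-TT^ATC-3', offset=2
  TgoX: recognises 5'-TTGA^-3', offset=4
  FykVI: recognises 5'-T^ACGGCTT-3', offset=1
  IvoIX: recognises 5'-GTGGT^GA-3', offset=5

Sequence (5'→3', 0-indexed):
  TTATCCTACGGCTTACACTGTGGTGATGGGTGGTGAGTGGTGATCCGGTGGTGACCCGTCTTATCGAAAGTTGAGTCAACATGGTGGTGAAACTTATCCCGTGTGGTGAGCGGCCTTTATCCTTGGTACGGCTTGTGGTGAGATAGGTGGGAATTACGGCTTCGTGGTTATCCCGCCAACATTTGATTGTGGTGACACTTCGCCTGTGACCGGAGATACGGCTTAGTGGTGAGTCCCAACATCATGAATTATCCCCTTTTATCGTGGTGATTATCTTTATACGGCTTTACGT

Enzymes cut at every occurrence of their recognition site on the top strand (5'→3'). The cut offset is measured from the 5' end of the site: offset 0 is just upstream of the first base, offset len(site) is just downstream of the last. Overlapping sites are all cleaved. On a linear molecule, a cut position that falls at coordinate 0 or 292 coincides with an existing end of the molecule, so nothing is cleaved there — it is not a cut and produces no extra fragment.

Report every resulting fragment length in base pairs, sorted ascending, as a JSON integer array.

[2,4,5,6,7,7,7,7,8,8,9,10,10,10,10,11,11,12,12,12,12,13,14,14,14,16,17,24]

Site scan:
  CdoIX (CCAACAT, off=1): starts [175, 235] → cuts [176, 236]
  JekII (TTATC, off=2): starts [0, 60, 93, 116, 167, 248, 258, 270] → cuts [2, 62, 95, 118, 169, 250, 260, 272]
  TgoX (TTGA, off=4): starts [70, 182] → cuts [74, 186]
  FykVI (TACGGCTT, off=1): starts [6, 126, 154, 216, 279] → cuts [7, 127, 155, 217, 280]
  IvoIX (GTGGTGA, off=5): starts [19, 29, 36, 47, 83, 102, 134, 188, 225, 263] → cuts [24, 34, 41, 52, 88, 107, 139, 193, 230, 268]

Pooled cuts: [2, 7, 24, 34, 41, 52, 62, 74, 88, 95, 107, 118, 127, 139, 155, 169, 176, 186, 193, 217, 230, 236, 250, 260, 268, 272, 280]

Fragments:
  [0,2): 2 bp
  [2,7): 5 bp
  [7,24): 17 bp
  [24,34): 10 bp
  [34,41): 7 bp
  [41,52): 11 bp
  [52,62): 10 bp
  [62,74): 12 bp
  [74,88): 14 bp
  [88,95): 7 bp
  [95,107): 12 bp
  [107,118): 11 bp
  [118,127): 9 bp
  [127,139): 12 bp
  [139,155): 16 bp
  [155,169): 14 bp
  [169,176): 7 bp
  [176,186): 10 bp
  [186,193): 7 bp
  [193,217): 24 bp
  [217,230): 13 bp
  [230,236): 6 bp
  [236,250): 14 bp
  [250,260): 10 bp
  [260,268): 8 bp
  [268,272): 4 bp
  [272,280): 8 bp
  [280,292): 12 bp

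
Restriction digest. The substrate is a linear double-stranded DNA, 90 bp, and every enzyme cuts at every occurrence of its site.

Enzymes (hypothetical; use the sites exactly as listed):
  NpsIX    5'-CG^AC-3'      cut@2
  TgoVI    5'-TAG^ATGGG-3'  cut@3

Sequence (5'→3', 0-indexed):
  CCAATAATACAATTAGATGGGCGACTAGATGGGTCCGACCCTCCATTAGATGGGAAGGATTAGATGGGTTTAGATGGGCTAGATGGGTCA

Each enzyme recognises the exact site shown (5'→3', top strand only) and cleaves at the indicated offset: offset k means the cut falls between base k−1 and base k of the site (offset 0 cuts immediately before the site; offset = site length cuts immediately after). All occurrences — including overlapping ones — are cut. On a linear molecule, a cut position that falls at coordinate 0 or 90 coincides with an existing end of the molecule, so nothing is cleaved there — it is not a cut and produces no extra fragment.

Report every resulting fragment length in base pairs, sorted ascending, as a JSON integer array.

[5,7,8,9,9,10,12,14,16]

Site scan:
  NpsIX (CGAC, off=2): starts [21, 35] → cuts [23, 37]
  TgoVI (TAGATGGG, off=3): starts [13, 25, 46, 60, 70, 79] → cuts [16, 28, 49, 63, 73, 82]

Pooled cuts: [16, 23, 28, 37, 49, 63, 73, 82]

Fragments:
  [0,16): 16 bp
  [16,23): 7 bp
  [23,28): 5 bp
  [28,37): 9 bp
  [37,49): 12 bp
  [49,63): 14 bp
  [63,73): 10 bp
  [73,82): 9 bp
  [82,90): 8 bp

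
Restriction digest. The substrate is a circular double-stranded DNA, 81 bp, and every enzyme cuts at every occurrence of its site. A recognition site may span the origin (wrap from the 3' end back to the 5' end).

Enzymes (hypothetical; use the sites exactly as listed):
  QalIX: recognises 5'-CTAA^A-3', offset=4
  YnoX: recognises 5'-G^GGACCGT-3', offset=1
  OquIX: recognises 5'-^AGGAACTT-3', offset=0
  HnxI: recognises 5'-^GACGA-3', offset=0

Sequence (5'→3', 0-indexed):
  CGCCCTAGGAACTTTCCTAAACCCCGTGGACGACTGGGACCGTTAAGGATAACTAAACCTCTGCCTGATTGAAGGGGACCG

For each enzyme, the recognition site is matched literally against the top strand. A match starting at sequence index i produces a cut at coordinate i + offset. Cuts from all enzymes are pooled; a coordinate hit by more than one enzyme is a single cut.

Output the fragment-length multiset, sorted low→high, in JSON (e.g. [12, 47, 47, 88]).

[8,8,14,20,31]

Scan for sites:
  QalIX (CTAAA, off=4): starts [16, 52] → cuts [20, 56]
  YnoX (GGGACCGT, off=1): starts [35] → cuts [36]
  OquIX (AGGAACTT, off=0): starts [6] → cuts [6]
  HnxI (GACGA, off=0): starts [28] → cuts [28]

Pooled cuts: [6, 20, 28, 36, 56]

Fragment lengths:
  6→20: 14 bp
  20→28: 8 bp
  28→36: 8 bp
  36→56: 20 bp
  56→6 (wrap): 81-56+6 = 31 bp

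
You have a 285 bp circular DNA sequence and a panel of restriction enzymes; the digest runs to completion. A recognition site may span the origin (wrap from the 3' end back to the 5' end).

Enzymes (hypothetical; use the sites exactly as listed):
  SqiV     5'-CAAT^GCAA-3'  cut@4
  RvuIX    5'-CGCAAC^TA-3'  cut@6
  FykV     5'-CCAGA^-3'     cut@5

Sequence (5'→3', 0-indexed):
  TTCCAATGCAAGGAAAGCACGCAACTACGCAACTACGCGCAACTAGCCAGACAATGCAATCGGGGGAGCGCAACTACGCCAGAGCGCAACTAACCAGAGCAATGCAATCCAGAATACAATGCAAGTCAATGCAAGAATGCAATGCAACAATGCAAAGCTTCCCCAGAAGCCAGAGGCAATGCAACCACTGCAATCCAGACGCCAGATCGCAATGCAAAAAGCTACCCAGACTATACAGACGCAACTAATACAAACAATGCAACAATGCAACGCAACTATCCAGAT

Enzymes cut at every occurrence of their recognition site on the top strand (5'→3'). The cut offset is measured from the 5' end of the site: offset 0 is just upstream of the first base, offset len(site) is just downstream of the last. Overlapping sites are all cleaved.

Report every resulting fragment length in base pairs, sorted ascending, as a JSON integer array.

[4,5,6,7,7,7,7,7,8,8,8,8,8,8,8,9,10,10,10,10,13,13,15,16,17,18,19,19]

Scan for sites:
  SqiV CAATGCAA/4: at [3, 51, 99, 116, 126, 139, 147, 176, 209, 254, 262] ⇒ [7, 55, 103, 120, 130, 143, 151, 180, 213, 258, 266]
  RvuIX CGCAACTA/6: at [19, 27, 37, 68, 84, 239, 270] ⇒ [25, 33, 43, 74, 90, 245, 276]
  FykV CCAGA/5: at [46, 78, 93, 108, 162, 169, 194, 201, 225, 279] ⇒ [51, 83, 98, 113, 167, 174, 199, 206, 230, 284]

All cut coordinates (distinct, sorted): [7, 25, 33, 43, 51, 55, 74, 83, 90, 98, 103, 113, 120, 130, 143, 151, 167, 174, 180, 199, 206, 213, 230, 245, 258, 266, 276, 284]

Fragments:
  7→25: 18 bp
  25→33: 8 bp
  33→43: 10 bp
  43→51: 8 bp
  51→55: 4 bp
  55→74: 19 bp
  74→83: 9 bp
  83→90: 7 bp
  90→98: 8 bp
  98→103: 5 bp
  103→113: 10 bp
  113→120: 7 bp
  120→130: 10 bp
  130→143: 13 bp
  143→151: 8 bp
  151→167: 16 bp
  167→174: 7 bp
  174→180: 6 bp
  180→199: 19 bp
  199→206: 7 bp
  206→213: 7 bp
  213→230: 17 bp
  230→245: 15 bp
  245→258: 13 bp
  258→266: 8 bp
  266→276: 10 bp
  276→284: 8 bp
  284→7 (wrap): 285-284+7 = 8 bp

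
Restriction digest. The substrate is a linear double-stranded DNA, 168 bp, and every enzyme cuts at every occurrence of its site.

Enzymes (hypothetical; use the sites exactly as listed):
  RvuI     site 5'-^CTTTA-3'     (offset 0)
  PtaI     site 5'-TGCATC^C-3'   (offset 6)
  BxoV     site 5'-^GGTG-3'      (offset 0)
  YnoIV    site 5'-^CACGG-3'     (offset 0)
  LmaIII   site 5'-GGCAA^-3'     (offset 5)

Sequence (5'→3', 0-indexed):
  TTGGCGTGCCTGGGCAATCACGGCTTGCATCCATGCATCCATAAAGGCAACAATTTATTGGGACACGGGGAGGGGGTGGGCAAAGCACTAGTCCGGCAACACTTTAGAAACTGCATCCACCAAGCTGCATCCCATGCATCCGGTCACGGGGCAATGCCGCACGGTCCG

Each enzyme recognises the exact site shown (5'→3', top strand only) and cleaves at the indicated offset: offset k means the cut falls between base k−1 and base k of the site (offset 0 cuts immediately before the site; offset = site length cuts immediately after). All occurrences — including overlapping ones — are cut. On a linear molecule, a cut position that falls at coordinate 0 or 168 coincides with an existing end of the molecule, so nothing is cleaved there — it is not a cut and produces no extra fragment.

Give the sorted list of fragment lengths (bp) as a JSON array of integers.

[1,2,4,5,8,9,9,9,10,11,11,13,13,14,16,16,17]

Per-enzyme occurrences:
  RvuI (CTTTA, off=0): starts [101] → cuts [101]
  PtaI (TGCATCC, off=6): starts [25, 33, 111, 125, 134] → cuts [31, 39, 117, 131, 140]
  BxoV (GGTG, off=0): starts [74] → cuts [74]
  YnoIV (CACGG, off=0): starts [18, 63, 144, 159] → cuts [18, 63, 144, 159]
  LmaIII (GGCAA, off=5): starts [12, 45, 78, 94, 149] → cuts [17, 50, 83, 99, 154]

Pooled cuts: [17, 18, 31, 39, 50, 63, 74, 83, 99, 101, 117, 131, 140, 144, 154, 159]

Fragments:
  [0,17): 17 bp
  [17,18): 1 bp
  [18,31): 13 bp
  [31,39): 8 bp
  [39,50): 11 bp
  [50,63): 13 bp
  [63,74): 11 bp
  [74,83): 9 bp
  [83,99): 16 bp
  [99,101): 2 bp
  [101,117): 16 bp
  [117,131): 14 bp
  [131,140): 9 bp
  [140,144): 4 bp
  [144,154): 10 bp
  [154,159): 5 bp
  [159,168): 9 bp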